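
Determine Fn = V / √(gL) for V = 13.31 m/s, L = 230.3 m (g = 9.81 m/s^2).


Formula: Fn = V / sqrt(g * L)
Step 1 — g * L = 9.81 * 230.3 = 2259.243
Step 2 — sqrt(g * L) = sqrt(2259.243) = 47.531495
Step 3 — Fn = 13.31 / 47.531495 ≈ 0.28002 (5 s.f.)

0.28002


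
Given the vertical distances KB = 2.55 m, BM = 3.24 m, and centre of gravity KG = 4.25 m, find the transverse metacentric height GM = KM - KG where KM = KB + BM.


Formula: GM = KB + BM - KG
Step 1 — KM = KB + BM = 2.55 + 3.24 = 5.79 m
Step 2 — GM = KM - KG = 5.79 - 4.25 = 1.54 m

1.54 m


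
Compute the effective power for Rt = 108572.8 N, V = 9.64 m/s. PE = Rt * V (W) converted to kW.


Formula: PE = Rt * V / 1000 (kW)
Step 1 — PE (W) = 108572.8 * 9.64 = 1046641.792 W
Step 2 — PE (kW) = 1046641.792 / 1000 ≈ 1046.6 kW (5 s.f.)

1046.6 kW


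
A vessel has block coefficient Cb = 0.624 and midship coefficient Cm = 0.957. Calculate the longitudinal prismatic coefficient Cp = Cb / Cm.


Formula: Cp = Cb / Cm
Substituting: Cp = 0.624 / 0.957
Result: Cp ≈ 0.65204 (5 s.f.)

0.65204


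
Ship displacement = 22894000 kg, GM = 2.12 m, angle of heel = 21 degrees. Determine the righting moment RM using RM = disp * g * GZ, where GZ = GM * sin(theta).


Formula: GZ = GM * sin(theta); RM = disp * g * GZ
Step 1 — GZ = 2.12 * sin(21°) = 2.12 * 0.358368 = 0.75974 m
Step 2 — RM = 22894000 * 9.81 * 0.75974 ≈ 170630000 N·m (5 s.f.)

170630000 N·m


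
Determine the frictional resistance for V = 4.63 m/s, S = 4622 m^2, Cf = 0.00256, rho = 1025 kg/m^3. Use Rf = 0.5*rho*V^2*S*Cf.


Formula: Rf = 0.5 * rho * V^2 * S * Cf
Step 1 — V^2 = 4.63^2 = 21.4369
Step 2 — 0.5 * rho * V^2 = 0.5 * 1025 * 21.4369 = 10986.41125
Step 3 — Rf = 10986.41125 * 4622 * 0.00256 ≈ 129990 N (5 s.f.)

129990 N


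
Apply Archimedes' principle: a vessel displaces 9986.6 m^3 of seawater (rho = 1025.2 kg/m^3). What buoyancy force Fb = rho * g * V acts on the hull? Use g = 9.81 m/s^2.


Formula: Fb = rho * g * V
Substituting: Fb = 1025.2 * 9.81 * 9986.6
Intermediate: 1025.2 * 9.81 = 10057.212
Result: Fb = 10057.212 * 9986.6 ≈ 100440000 N (5 s.f.)

100440000 N


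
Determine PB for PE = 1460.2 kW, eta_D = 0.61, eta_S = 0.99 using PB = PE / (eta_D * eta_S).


Formula: PB = PE / (eta_D * eta_S)
Step 1 — combined efficiency = eta_D * eta_S = 0.61 * 0.99 = 0.6039
Step 2 — PB = 1460.2 / 0.6039 ≈ 2417.9 kW (5 s.f.)

2417.9 kW


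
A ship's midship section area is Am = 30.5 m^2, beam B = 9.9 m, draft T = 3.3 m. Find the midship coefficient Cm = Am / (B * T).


Formula: Cm = Am / (B * T)
Step 1 — B * T = 9.9 * 3.3 = 32.67 m^2
Step 2 — Cm = 30.5 / 32.67 ≈ 0.93358 (5 s.f.)

0.93358


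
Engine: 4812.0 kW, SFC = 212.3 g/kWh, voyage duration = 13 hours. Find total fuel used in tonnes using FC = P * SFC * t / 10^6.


Formula: FC (tonnes) = P * SFC * t / 1,000,000
Step 1 — P * SFC * t = 4812.0 * 212.3 * 13 = 13280638.8 g
Step 2 — FC (tonnes) = 13280638.8 / 1,000,000 ≈ 13.281 tonnes (5 s.f.)

13.281 tonnes


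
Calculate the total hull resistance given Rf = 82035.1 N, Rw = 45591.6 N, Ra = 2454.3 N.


Formula: Rt = Rf + Rw + Ra
Substituting: Rt = 82035.1 + 45591.6 + 2454.3
Result: Rt = 130081.0 N

130081.0 N


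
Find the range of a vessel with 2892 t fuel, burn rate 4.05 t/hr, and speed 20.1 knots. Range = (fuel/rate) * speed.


Formula: endurance = fuel / rate; range = endurance * speed
Step 1 — endurance = 2892 / 4.05 = 714.0741 hours
Step 2 — range = 714.0741 * 20.1 ≈ 14353 nautical miles (5 s.f.)

14353 NM


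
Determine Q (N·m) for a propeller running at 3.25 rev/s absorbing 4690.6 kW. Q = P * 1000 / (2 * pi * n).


Formula: Q = P_W / (2 * pi * n)
Step 1 — P_W = 4690.6 kW * 1000 = 4690600.0 W
Step 2 — 2 * pi * n = 2 * pi * 3.25 = 20.420352
Step 3 — Q = 4690600.0 / 20.420352 ≈ 229700 N·m (5 s.f.)

229700 N·m


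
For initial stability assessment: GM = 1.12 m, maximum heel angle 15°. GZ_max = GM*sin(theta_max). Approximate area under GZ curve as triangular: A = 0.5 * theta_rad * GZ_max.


Formula: GZ_max = GM * sin(theta); Area = 0.5 * theta_rad * GZ_max
Step 1 — GZ_max = 1.12 * sin(15°) = 1.12 * 0.258819 = 0.289877 m
Step 2 — theta_rad = 15 * pi/180 = 0.261799 rad
Step 3 — Area = 0.5 * 0.261799 * 0.289877 ≈ 0.037945 m·rad (5 s.f.)

0.037945 m·rad


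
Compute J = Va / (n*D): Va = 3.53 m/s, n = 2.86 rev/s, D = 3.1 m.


Formula: J = Va / (n * D)
Step 1 — n * D = 2.86 * 3.1 = 8.866
Step 2 — J = 3.53 / 8.866 ≈ 0.39815 (5 s.f.)

0.39815


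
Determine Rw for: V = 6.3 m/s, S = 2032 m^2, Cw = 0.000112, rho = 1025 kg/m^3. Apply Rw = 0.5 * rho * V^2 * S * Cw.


Formula: Rw = 0.5 * rho * V^2 * S * Cw
Step 1 — V^2 = 6.3^2 = 39.69
Step 2 — 0.5 * rho * V^2 = 0.5 * 1025 * 39.69 = 20341.125
Step 3 — Rw = 20341.125 * 2032 * 0.000112 ≈ 4629.3 N (5 s.f.)

4629.3 N


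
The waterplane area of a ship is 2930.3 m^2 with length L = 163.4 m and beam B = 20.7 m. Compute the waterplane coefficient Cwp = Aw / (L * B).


Formula: Cwp = Aw / (L * B)
Step 1 — L * B = 163.4 * 20.7 = 3382.38 m^2
Step 2 — Cwp = 2930.3 / 3382.38 ≈ 0.86634 (5 s.f.)

0.86634


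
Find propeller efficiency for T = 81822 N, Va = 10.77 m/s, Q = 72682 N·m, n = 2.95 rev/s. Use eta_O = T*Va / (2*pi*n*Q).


Formula: eta = T * Va / (2 * pi * n * Q)
Step 1 — numerator = T * Va = 81822 * 10.77 = 881222.94
Step 2 — 2 * pi * n = 2 * pi * 2.95 = 18.535397
Step 3 — denominator = 18.535397 * 72682 = 1347189.72
Step 4 — eta = 881222.94 / 1347189.72 ≈ 0.65412 (5 s.f.)

0.65412


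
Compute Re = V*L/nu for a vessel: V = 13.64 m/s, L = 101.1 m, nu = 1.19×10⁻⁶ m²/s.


Formula: Re = V * L / nu
Step 1 — V * L = 13.64 * 101.1 = 1379.004 m^2/s
Step 2 — Re = 1379.004 / 1.19e-6 = 1.16e+09

1.16e+09


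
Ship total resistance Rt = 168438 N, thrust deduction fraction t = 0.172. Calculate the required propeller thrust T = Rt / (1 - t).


Formula: T = Rt / (1 - t)
Step 1 — (1 - t) = 1 - 0.172 = 0.828
Step 2 — T = 168438 / 0.828 ≈ 203430 N (5 s.f.)

203430 N


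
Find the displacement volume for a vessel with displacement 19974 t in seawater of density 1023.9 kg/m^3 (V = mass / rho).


Formula: V = mass / rho
Step 1 — convert tonnes to kg: 19974 t * 1000 = 19974000 kg
Step 2 — V = 19974000 / 1023.9 ≈ 19508 m^3 (5 s.f.)

19508 m^3


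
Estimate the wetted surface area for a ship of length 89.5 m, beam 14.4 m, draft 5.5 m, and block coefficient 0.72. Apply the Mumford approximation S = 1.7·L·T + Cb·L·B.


Formula: S = 1.7*L*T + V/T with V = Cb*L*B*T, i.e. S = L * (1.7*T + Cb*B)
Step 1 — 1.7*T = 1.7 * 5.5 = 9.35 m
Step 2 — Cb*B = 0.72 * 14.4 = 10.368 m
Step 3 — 1.7*T + Cb*B = 9.35 + 10.368 = 19.718 m
Step 4 — S = 89.5 * 19.718 ≈ 1764.8 m^2 (5 s.f.)

1764.8 m^2


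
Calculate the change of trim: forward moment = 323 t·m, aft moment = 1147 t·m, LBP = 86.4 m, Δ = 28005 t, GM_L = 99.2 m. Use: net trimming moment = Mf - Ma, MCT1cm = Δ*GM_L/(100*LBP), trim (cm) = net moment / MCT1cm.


Formula: net trimming moment = Mf - Ma; MCT1cm = Δ*GM_L/(100*LBP); trim = net moment / MCT1cm
Step 1 — net trimming moment = 323 - 1147 = -824 t·m
Step 2 — MCT1cm = 28005 * 99.2 / (100 * 86.4) = 321.5389 t·m/cm
Step 3 — trim = -824 / 321.5389 ≈ -2.5627 cm (5 s.f.)

-2.5627 cm


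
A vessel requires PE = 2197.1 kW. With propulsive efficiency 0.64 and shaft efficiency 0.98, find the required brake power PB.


Formula: PB = PE / (eta_D * eta_S)
Step 1 — combined efficiency = eta_D * eta_S = 0.64 * 0.98 = 0.6272
Step 2 — PB = 2197.1 / 0.6272 ≈ 3503.0 kW (5 s.f.)

3503.0 kW


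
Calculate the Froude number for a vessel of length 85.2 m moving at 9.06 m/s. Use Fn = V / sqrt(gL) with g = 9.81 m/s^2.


Formula: Fn = V / sqrt(g * L)
Step 1 — g * L = 9.81 * 85.2 = 835.812
Step 2 — sqrt(g * L) = sqrt(835.812) = 28.910413
Step 3 — Fn = 9.06 / 28.910413 ≈ 0.31338 (5 s.f.)

0.31338


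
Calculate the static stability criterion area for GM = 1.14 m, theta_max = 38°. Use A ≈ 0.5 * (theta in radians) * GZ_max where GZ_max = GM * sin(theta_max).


Formula: GZ_max = GM * sin(theta); Area = 0.5 * theta_rad * GZ_max
Step 1 — GZ_max = 1.14 * sin(38°) = 1.14 * 0.615661 = 0.701854 m
Step 2 — theta_rad = 38 * pi/180 = 0.663225 rad
Step 3 — Area = 0.5 * 0.663225 * 0.701854 ≈ 0.23274 m·rad (5 s.f.)

0.23274 m·rad


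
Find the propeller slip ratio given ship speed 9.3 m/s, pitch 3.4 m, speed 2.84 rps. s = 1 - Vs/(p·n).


Formula: s = 1 - Vs / (p * n)
Step 1 — p * n = 3.4 * 2.84 = 9.656
Step 2 — Vs / (p*n) = 9.3 / 9.656 = 0.963132 (6 d.p.)
Step 3 — s = 1 - 0.963132 = 0.036868

0.036868


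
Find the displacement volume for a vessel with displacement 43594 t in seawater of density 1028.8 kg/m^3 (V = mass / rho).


Formula: V = mass / rho
Step 1 — convert tonnes to kg: 43594 t * 1000 = 43594000 kg
Step 2 — V = 43594000 / 1028.8 ≈ 42374 m^3 (5 s.f.)

42374 m^3


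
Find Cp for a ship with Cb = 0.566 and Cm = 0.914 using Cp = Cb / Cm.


Formula: Cp = Cb / Cm
Substituting: Cp = 0.566 / 0.914
Result: Cp ≈ 0.61926 (5 s.f.)

0.61926


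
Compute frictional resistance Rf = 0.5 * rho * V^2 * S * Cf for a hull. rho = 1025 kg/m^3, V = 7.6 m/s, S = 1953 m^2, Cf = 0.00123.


Formula: Rf = 0.5 * rho * V^2 * S * Cf
Step 1 — V^2 = 7.6^2 = 57.76
Step 2 — 0.5 * rho * V^2 = 0.5 * 1025 * 57.76 = 29602.0
Step 3 — Rf = 29602.0 * 1953 * 0.00123 ≈ 71110 N (5 s.f.)

71110 N


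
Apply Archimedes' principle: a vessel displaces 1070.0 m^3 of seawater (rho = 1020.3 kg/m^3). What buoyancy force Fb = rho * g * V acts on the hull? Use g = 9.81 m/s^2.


Formula: Fb = rho * g * V
Substituting: Fb = 1020.3 * 9.81 * 1070.0
Intermediate: 1020.3 * 9.81 = 10009.143
Result: Fb = 10009.143 * 1070.0 ≈ 10710000 N (5 s.f.)

10710000 N


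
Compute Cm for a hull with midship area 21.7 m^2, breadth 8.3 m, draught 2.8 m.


Formula: Cm = Am / (B * T)
Step 1 — B * T = 8.3 * 2.8 = 23.24 m^2
Step 2 — Cm = 21.7 / 23.24 ≈ 0.93373 (5 s.f.)

0.93373


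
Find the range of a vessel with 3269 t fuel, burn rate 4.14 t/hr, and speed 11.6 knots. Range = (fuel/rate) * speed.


Formula: endurance = fuel / rate; range = endurance * speed
Step 1 — endurance = 3269 / 4.14 = 789.6135 hours
Step 2 — range = 789.6135 * 11.6 ≈ 9159.5 nautical miles (5 s.f.)

9159.5 NM


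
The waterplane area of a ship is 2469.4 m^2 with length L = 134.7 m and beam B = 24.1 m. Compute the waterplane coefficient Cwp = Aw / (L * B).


Formula: Cwp = Aw / (L * B)
Step 1 — L * B = 134.7 * 24.1 = 3246.27 m^2
Step 2 — Cwp = 2469.4 / 3246.27 ≈ 0.76069 (5 s.f.)

0.76069


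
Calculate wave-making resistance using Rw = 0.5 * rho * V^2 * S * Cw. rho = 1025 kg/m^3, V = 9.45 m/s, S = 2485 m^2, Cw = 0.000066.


Formula: Rw = 0.5 * rho * V^2 * S * Cw
Step 1 — V^2 = 9.45^2 = 89.3025
Step 2 — 0.5 * rho * V^2 = 0.5 * 1025 * 89.3025 = 45767.53125
Step 3 — Rw = 45767.53125 * 2485 * 0.000066 ≈ 7506.3 N (5 s.f.)

7506.3 N


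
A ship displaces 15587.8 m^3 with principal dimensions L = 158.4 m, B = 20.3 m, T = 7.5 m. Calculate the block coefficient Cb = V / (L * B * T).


Formula: Cb = V / (L * B * T)
Step 1 — L * B * T = 158.4 * 20.3 * 7.5 = 24116.4 m^3
Step 2 — Cb = 15587.8 / 24116.4 ≈ 0.64636 (5 s.f.)

0.64636


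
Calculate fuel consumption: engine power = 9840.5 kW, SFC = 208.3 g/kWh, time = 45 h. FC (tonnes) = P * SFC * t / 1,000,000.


Formula: FC (tonnes) = P * SFC * t / 1,000,000
Step 1 — P * SFC * t = 9840.5 * 208.3 * 45 = 92239926.75 g
Step 2 — FC (tonnes) = 92239926.75 / 1,000,000 ≈ 92.240 tonnes (5 s.f.)

92.240 tonnes


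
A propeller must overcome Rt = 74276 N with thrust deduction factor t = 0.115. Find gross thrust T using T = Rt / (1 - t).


Formula: T = Rt / (1 - t)
Step 1 — (1 - t) = 1 - 0.115 = 0.885
Step 2 — T = 74276 / 0.885 ≈ 83928 N (5 s.f.)

83928 N


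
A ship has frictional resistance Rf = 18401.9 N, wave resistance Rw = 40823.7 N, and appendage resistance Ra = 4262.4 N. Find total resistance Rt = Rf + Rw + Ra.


Formula: Rt = Rf + Rw + Ra
Substituting: Rt = 18401.9 + 40823.7 + 4262.4
Result: Rt = 63488.0 N

63488.0 N


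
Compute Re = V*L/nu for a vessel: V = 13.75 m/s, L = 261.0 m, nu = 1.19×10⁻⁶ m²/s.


Formula: Re = V * L / nu
Step 1 — V * L = 13.75 * 261.0 = 3588.75 m^2/s
Step 2 — Re = 3588.75 / 1.19e-6 = 3.02e+09

3.02e+09


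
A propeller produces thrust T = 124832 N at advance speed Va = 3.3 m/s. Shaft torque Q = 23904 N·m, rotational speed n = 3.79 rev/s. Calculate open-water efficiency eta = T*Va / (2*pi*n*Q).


Formula: eta = T * Va / (2 * pi * n * Q)
Step 1 — numerator = T * Va = 124832 * 3.3 = 411945.6
Step 2 — 2 * pi * n = 2 * pi * 3.79 = 23.813272
Step 3 — denominator = 23.813272 * 23904 = 569232.45
Step 4 — eta = 411945.6 / 569232.45 ≈ 0.72369 (5 s.f.)

0.72369


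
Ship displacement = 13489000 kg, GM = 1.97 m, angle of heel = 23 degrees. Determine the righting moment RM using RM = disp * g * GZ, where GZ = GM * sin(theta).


Formula: GZ = GM * sin(theta); RM = disp * g * GZ
Step 1 — GZ = 1.97 * sin(23°) = 1.97 * 0.390731 = 0.76974 m
Step 2 — RM = 13489000 * 9.81 * 0.76974 ≈ 101860000 N·m (5 s.f.)

101860000 N·m


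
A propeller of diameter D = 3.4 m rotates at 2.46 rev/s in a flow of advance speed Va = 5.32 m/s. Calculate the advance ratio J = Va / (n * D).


Formula: J = Va / (n * D)
Step 1 — n * D = 2.46 * 3.4 = 8.364
Step 2 — J = 5.32 / 8.364 ≈ 0.63606 (5 s.f.)

0.63606


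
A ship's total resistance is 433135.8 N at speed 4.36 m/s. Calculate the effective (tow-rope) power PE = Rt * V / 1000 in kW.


Formula: PE = Rt * V / 1000 (kW)
Step 1 — PE (W) = 433135.8 * 4.36 = 1888472.088 W
Step 2 — PE (kW) = 1888472.088 / 1000 ≈ 1888.5 kW (5 s.f.)

1888.5 kW


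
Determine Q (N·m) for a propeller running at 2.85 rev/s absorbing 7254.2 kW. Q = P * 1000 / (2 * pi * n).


Formula: Q = P_W / (2 * pi * n)
Step 1 — P_W = 7254.2 kW * 1000 = 7254200.0 W
Step 2 — 2 * pi * n = 2 * pi * 2.85 = 17.907078
Step 3 — Q = 7254200.0 / 17.907078 ≈ 405100 N·m (5 s.f.)

405100 N·m


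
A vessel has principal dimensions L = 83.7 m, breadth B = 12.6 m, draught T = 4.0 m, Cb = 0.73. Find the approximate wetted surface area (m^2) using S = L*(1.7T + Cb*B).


Formula: S = 1.7*L*T + V/T with V = Cb*L*B*T, i.e. S = L * (1.7*T + Cb*B)
Step 1 — 1.7*T = 1.7 * 4.0 = 6.8 m
Step 2 — Cb*B = 0.73 * 12.6 = 9.198 m
Step 3 — 1.7*T + Cb*B = 6.8 + 9.198 = 15.998 m
Step 4 — S = 83.7 * 15.998 ≈ 1339.0 m^2 (5 s.f.)

1339.0 m^2


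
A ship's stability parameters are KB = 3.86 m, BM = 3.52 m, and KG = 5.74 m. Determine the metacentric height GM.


Formula: GM = KB + BM - KG
Step 1 — KM = KB + BM = 3.86 + 3.52 = 7.38 m
Step 2 — GM = KM - KG = 7.38 - 5.74 = 1.64 m

1.64 m


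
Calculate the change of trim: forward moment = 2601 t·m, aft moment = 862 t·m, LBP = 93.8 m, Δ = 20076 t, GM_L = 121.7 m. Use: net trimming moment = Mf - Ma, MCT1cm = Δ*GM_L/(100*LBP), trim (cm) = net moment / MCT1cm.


Formula: net trimming moment = Mf - Ma; MCT1cm = Δ*GM_L/(100*LBP); trim = net moment / MCT1cm
Step 1 — net trimming moment = 2601 - 862 = 1739 t·m
Step 2 — MCT1cm = 20076 * 121.7 / (100 * 93.8) = 260.4743 t·m/cm
Step 3 — trim = 1739 / 260.4743 ≈ 6.6763 cm (5 s.f.)

6.6763 cm


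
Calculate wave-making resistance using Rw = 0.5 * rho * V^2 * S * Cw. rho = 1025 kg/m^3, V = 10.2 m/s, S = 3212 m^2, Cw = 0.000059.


Formula: Rw = 0.5 * rho * V^2 * S * Cw
Step 1 — V^2 = 10.2^2 = 104.04
Step 2 — 0.5 * rho * V^2 = 0.5 * 1025 * 104.04 = 53320.5
Step 3 — Rw = 53320.5 * 3212 * 0.000059 ≈ 10105 N (5 s.f.)

10105 N


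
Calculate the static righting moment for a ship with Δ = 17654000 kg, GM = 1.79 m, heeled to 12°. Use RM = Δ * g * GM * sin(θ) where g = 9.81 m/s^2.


Formula: GZ = GM * sin(theta); RM = disp * g * GZ
Step 1 — GZ = 1.79 * sin(12°) = 1.79 * 0.207912 = 0.372162 m
Step 2 — RM = 17654000 * 9.81 * 0.372162 ≈ 64453000 N·m (5 s.f.)

64453000 N·m


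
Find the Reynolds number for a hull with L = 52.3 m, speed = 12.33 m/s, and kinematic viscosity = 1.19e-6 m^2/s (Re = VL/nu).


Formula: Re = V * L / nu
Step 1 — V * L = 12.33 * 52.3 = 644.859 m^2/s
Step 2 — Re = 644.859 / 1.19e-6 = 5.42e+08

5.42e+08


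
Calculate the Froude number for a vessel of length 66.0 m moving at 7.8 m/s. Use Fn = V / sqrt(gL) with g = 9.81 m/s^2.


Formula: Fn = V / sqrt(g * L)
Step 1 — g * L = 9.81 * 66.0 = 647.46
Step 2 — sqrt(g * L) = sqrt(647.46) = 25.445235
Step 3 — Fn = 7.8 / 25.445235 ≈ 0.30654 (5 s.f.)

0.30654


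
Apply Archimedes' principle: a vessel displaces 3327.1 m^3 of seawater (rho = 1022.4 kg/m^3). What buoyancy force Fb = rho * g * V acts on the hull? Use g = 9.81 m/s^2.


Formula: Fb = rho * g * V
Substituting: Fb = 1022.4 * 9.81 * 3327.1
Intermediate: 1022.4 * 9.81 = 10029.744
Result: Fb = 10029.744 * 3327.1 ≈ 33370000 N (5 s.f.)

33370000 N


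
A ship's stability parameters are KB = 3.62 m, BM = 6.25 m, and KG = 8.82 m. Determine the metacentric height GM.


Formula: GM = KB + BM - KG
Step 1 — KM = KB + BM = 3.62 + 6.25 = 9.87 m
Step 2 — GM = KM - KG = 9.87 - 8.82 = 1.05 m

1.05 m


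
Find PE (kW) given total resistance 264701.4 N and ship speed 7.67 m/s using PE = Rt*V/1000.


Formula: PE = Rt * V / 1000 (kW)
Step 1 — PE (W) = 264701.4 * 7.67 = 2030259.738 W
Step 2 — PE (kW) = 2030259.738 / 1000 ≈ 2030.3 kW (5 s.f.)

2030.3 kW


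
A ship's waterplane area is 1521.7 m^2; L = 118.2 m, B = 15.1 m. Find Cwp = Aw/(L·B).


Formula: Cwp = Aw / (L * B)
Step 1 — L * B = 118.2 * 15.1 = 1784.82 m^2
Step 2 — Cwp = 1521.7 / 1784.82 ≈ 0.85258 (5 s.f.)

0.85258


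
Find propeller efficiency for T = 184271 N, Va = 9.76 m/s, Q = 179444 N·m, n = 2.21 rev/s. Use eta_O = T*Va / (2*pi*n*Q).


Formula: eta = T * Va / (2 * pi * n * Q)
Step 1 — numerator = T * Va = 184271 * 9.76 = 1798484.96
Step 2 — 2 * pi * n = 2 * pi * 2.21 = 13.88584
Step 3 — denominator = 13.88584 * 179444 = 2491730.67
Step 4 — eta = 1798484.96 / 2491730.67 ≈ 0.72178 (5 s.f.)

0.72178


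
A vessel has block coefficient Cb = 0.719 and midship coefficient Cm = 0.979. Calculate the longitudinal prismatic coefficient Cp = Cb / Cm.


Formula: Cp = Cb / Cm
Substituting: Cp = 0.719 / 0.979
Result: Cp ≈ 0.73442 (5 s.f.)

0.73442


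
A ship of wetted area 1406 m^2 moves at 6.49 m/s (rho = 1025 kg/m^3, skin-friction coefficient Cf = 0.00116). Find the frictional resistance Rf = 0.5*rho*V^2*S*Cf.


Formula: Rf = 0.5 * rho * V^2 * S * Cf
Step 1 — V^2 = 6.49^2 = 42.1201
Step 2 — 0.5 * rho * V^2 = 0.5 * 1025 * 42.1201 = 21586.55125
Step 3 — Rf = 21586.55125 * 1406 * 0.00116 ≈ 35207 N (5 s.f.)

35207 N


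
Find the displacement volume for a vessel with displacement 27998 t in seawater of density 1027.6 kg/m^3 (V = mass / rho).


Formula: V = mass / rho
Step 1 — convert tonnes to kg: 27998 t * 1000 = 27998000 kg
Step 2 — V = 27998000 / 1027.6 ≈ 27246 m^3 (5 s.f.)

27246 m^3


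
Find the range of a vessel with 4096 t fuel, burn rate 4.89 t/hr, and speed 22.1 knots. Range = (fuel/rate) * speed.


Formula: endurance = fuel / rate; range = endurance * speed
Step 1 — endurance = 4096 / 4.89 = 837.6278 hours
Step 2 — range = 837.6278 * 22.1 ≈ 18512 nautical miles (5 s.f.)

18512 NM


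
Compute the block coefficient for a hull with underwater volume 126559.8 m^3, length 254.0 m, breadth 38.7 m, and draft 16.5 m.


Formula: Cb = V / (L * B * T)
Step 1 — L * B * T = 254.0 * 38.7 * 16.5 = 162191.7 m^3
Step 2 — Cb = 126559.8 / 162191.7 ≈ 0.78031 (5 s.f.)

0.78031


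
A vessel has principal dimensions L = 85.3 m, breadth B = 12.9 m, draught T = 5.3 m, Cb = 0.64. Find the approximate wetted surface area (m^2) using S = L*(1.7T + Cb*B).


Formula: S = 1.7*L*T + V/T with V = Cb*L*B*T, i.e. S = L * (1.7*T + Cb*B)
Step 1 — 1.7*T = 1.7 * 5.3 = 9.01 m
Step 2 — Cb*B = 0.64 * 12.9 = 8.256 m
Step 3 — 1.7*T + Cb*B = 9.01 + 8.256 = 17.266 m
Step 4 — S = 85.3 * 17.266 ≈ 1472.8 m^2 (5 s.f.)

1472.8 m^2


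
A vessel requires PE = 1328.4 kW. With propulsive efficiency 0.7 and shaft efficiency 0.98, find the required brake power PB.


Formula: PB = PE / (eta_D * eta_S)
Step 1 — combined efficiency = eta_D * eta_S = 0.7 * 0.98 = 0.686
Step 2 — PB = 1328.4 / 0.686 ≈ 1936.4 kW (5 s.f.)

1936.4 kW


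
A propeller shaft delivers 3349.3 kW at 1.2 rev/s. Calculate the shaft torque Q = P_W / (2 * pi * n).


Formula: Q = P_W / (2 * pi * n)
Step 1 — P_W = 3349.3 kW * 1000 = 3349300.0 W
Step 2 — 2 * pi * n = 2 * pi * 1.2 = 7.539822
Step 3 — Q = 3349300.0 / 7.539822 ≈ 444210 N·m (5 s.f.)

444210 N·m


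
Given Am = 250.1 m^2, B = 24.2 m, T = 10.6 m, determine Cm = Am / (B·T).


Formula: Cm = Am / (B * T)
Step 1 — B * T = 24.2 * 10.6 = 256.52 m^2
Step 2 — Cm = 250.1 / 256.52 ≈ 0.97497 (5 s.f.)

0.97497


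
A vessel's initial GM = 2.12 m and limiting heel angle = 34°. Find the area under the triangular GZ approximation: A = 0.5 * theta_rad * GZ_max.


Formula: GZ_max = GM * sin(theta); Area = 0.5 * theta_rad * GZ_max
Step 1 — GZ_max = 2.12 * sin(34°) = 2.12 * 0.559193 = 1.185489 m
Step 2 — theta_rad = 34 * pi/180 = 0.593412 rad
Step 3 — Area = 0.5 * 0.593412 * 1.185489 ≈ 0.35174 m·rad (5 s.f.)

0.35174 m·rad


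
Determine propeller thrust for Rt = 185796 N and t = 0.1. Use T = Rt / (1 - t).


Formula: T = Rt / (1 - t)
Step 1 — (1 - t) = 1 - 0.1 = 0.9
Step 2 — T = 185796 / 0.9 ≈ 206440 N (5 s.f.)

206440 N


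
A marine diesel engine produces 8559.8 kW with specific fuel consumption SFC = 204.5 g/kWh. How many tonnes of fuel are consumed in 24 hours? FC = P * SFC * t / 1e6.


Formula: FC (tonnes) = P * SFC * t / 1,000,000
Step 1 — P * SFC * t = 8559.8 * 204.5 * 24 = 42011498.4 g
Step 2 — FC (tonnes) = 42011498.4 / 1,000,000 ≈ 42.011 tonnes (5 s.f.)

42.011 tonnes


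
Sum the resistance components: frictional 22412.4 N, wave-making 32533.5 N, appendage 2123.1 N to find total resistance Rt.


Formula: Rt = Rf + Rw + Ra
Substituting: Rt = 22412.4 + 32533.5 + 2123.1
Result: Rt = 57069.0 N

57069.0 N


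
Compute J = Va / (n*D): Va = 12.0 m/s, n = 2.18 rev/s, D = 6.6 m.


Formula: J = Va / (n * D)
Step 1 — n * D = 2.18 * 6.6 = 14.388
Step 2 — J = 12.0 / 14.388 ≈ 0.83403 (5 s.f.)

0.83403


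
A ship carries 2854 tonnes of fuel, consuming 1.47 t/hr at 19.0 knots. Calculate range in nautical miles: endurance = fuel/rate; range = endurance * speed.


Formula: endurance = fuel / rate; range = endurance * speed
Step 1 — endurance = 2854 / 1.47 = 1941.4966 hours
Step 2 — range = 1941.4966 * 19.0 ≈ 36888 nautical miles (5 s.f.)

36888 NM


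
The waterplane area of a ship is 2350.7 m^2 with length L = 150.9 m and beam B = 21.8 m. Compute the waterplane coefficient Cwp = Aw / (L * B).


Formula: Cwp = Aw / (L * B)
Step 1 — L * B = 150.9 * 21.8 = 3289.62 m^2
Step 2 — Cwp = 2350.7 / 3289.62 ≈ 0.71458 (5 s.f.)

0.71458


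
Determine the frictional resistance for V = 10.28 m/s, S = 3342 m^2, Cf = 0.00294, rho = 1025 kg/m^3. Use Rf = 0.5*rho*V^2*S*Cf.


Formula: Rf = 0.5 * rho * V^2 * S * Cf
Step 1 — V^2 = 10.28^2 = 105.6784
Step 2 — 0.5 * rho * V^2 = 0.5 * 1025 * 105.6784 = 54160.18
Step 3 — Rf = 54160.18 * 3342 * 0.00294 ≈ 532150 N (5 s.f.)

532150 N


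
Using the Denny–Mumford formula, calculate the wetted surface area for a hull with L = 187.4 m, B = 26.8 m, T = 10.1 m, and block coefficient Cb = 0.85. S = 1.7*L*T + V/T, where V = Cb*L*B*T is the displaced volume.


Formula: S = 1.7*L*T + V/T with V = Cb*L*B*T, i.e. S = L * (1.7*T + Cb*B)
Step 1 — 1.7*T = 1.7 * 10.1 = 17.17 m
Step 2 — Cb*B = 0.85 * 26.8 = 22.78 m
Step 3 — 1.7*T + Cb*B = 17.17 + 22.78 = 39.95 m
Step 4 — S = 187.4 * 39.95 ≈ 7486.6 m^2 (5 s.f.)

7486.6 m^2


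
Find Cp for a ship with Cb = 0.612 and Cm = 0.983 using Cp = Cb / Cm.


Formula: Cp = Cb / Cm
Substituting: Cp = 0.612 / 0.983
Result: Cp ≈ 0.62258 (5 s.f.)

0.62258


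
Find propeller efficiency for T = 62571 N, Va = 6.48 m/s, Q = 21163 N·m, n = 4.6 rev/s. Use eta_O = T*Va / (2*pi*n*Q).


Formula: eta = T * Va / (2 * pi * n * Q)
Step 1 — numerator = T * Va = 62571 * 6.48 = 405460.08
Step 2 — 2 * pi * n = 2 * pi * 4.6 = 28.902652
Step 3 — denominator = 28.902652 * 21163 = 611666.82
Step 4 — eta = 405460.08 / 611666.82 ≈ 0.66288 (5 s.f.)

0.66288


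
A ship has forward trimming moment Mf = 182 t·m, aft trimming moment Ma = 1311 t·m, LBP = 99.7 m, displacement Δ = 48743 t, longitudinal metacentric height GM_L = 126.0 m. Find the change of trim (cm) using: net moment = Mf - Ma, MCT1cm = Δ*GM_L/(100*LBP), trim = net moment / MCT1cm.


Formula: net trimming moment = Mf - Ma; MCT1cm = Δ*GM_L/(100*LBP); trim = net moment / MCT1cm
Step 1 — net trimming moment = 182 - 1311 = -1129 t·m
Step 2 — MCT1cm = 48743 * 126.0 / (100 * 99.7) = 616.0098 t·m/cm
Step 3 — trim = -1129 / 616.0098 ≈ -1.8328 cm (5 s.f.)

-1.8328 cm


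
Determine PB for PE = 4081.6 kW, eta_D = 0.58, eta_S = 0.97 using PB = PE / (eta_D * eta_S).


Formula: PB = PE / (eta_D * eta_S)
Step 1 — combined efficiency = eta_D * eta_S = 0.58 * 0.97 = 0.5626
Step 2 — PB = 4081.6 / 0.5626 ≈ 7254.9 kW (5 s.f.)

7254.9 kW


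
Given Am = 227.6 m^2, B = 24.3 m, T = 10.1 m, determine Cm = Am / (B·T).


Formula: Cm = Am / (B * T)
Step 1 — B * T = 24.3 * 10.1 = 245.43 m^2
Step 2 — Cm = 227.6 / 245.43 ≈ 0.92735 (5 s.f.)

0.92735


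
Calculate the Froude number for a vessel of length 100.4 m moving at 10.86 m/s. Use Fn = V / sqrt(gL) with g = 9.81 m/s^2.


Formula: Fn = V / sqrt(g * L)
Step 1 — g * L = 9.81 * 100.4 = 984.924
Step 2 — sqrt(g * L) = sqrt(984.924) = 31.383499
Step 3 — Fn = 10.86 / 31.383499 ≈ 0.34604 (5 s.f.)

0.34604


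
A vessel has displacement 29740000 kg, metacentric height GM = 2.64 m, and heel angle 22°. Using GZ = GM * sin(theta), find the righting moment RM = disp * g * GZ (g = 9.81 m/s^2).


Formula: GZ = GM * sin(theta); RM = disp * g * GZ
Step 1 — GZ = 2.64 * sin(22°) = 2.64 * 0.374607 = 0.988962 m
Step 2 — RM = 29740000 * 9.81 * 0.988962 ≈ 288530000 N·m (5 s.f.)

288530000 N·m


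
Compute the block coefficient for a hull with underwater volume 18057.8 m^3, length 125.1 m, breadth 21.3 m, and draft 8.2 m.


Formula: Cb = V / (L * B * T)
Step 1 — L * B * T = 125.1 * 21.3 * 8.2 = 21849.966 m^3
Step 2 — Cb = 18057.8 / 21849.966 ≈ 0.82645 (5 s.f.)

0.82645


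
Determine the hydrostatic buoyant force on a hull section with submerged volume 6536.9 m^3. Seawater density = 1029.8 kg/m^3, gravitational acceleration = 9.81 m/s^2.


Formula: Fb = rho * g * V
Substituting: Fb = 1029.8 * 9.81 * 6536.9
Intermediate: 1029.8 * 9.81 = 10102.338
Result: Fb = 10102.338 * 6536.9 ≈ 66038000 N (5 s.f.)

66038000 N


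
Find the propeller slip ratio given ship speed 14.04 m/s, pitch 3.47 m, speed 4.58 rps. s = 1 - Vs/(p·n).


Formula: s = 1 - Vs / (p * n)
Step 1 — p * n = 3.47 * 4.58 = 15.8926
Step 2 — Vs / (p*n) = 14.04 / 15.8926 = 0.88343 (6 d.p.)
Step 3 — s = 1 - 0.88343 = 0.11657

0.11657


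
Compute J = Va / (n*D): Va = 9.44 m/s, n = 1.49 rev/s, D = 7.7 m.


Formula: J = Va / (n * D)
Step 1 — n * D = 1.49 * 7.7 = 11.473
Step 2 — J = 9.44 / 11.473 ≈ 0.82280 (5 s.f.)

0.82280


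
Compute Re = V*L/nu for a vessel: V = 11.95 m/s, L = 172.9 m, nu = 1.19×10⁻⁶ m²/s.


Formula: Re = V * L / nu
Step 1 — V * L = 11.95 * 172.9 = 2066.155 m^2/s
Step 2 — Re = 2066.155 / 1.19e-6 = 1.74e+09

1.74e+09


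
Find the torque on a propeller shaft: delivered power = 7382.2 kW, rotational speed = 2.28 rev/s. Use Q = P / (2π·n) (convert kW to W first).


Formula: Q = P_W / (2 * pi * n)
Step 1 — P_W = 7382.2 kW * 1000 = 7382200.0 W
Step 2 — 2 * pi * n = 2 * pi * 2.28 = 14.325663
Step 3 — Q = 7382200.0 / 14.325663 ≈ 515310 N·m (5 s.f.)

515310 N·m


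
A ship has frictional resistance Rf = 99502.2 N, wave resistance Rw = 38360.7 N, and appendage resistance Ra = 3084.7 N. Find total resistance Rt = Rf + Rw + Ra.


Formula: Rt = Rf + Rw + Ra
Substituting: Rt = 99502.2 + 38360.7 + 3084.7
Result: Rt = 140947.6 N

140947.6 N


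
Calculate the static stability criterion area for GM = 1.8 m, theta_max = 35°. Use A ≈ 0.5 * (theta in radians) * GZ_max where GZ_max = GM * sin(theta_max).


Formula: GZ_max = GM * sin(theta); Area = 0.5 * theta_rad * GZ_max
Step 1 — GZ_max = 1.8 * sin(35°) = 1.8 * 0.573576 = 1.032437 m
Step 2 — theta_rad = 35 * pi/180 = 0.610865 rad
Step 3 — Area = 0.5 * 0.610865 * 1.032437 ≈ 0.31534 m·rad (5 s.f.)

0.31534 m·rad


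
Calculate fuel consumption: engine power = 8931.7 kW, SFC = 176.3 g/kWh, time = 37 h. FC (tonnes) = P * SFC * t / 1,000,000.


Formula: FC (tonnes) = P * SFC * t / 1,000,000
Step 1 — P * SFC * t = 8931.7 * 176.3 * 37 = 58262372.27 g
Step 2 — FC (tonnes) = 58262372.27 / 1,000,000 ≈ 58.262 tonnes (5 s.f.)

58.262 tonnes


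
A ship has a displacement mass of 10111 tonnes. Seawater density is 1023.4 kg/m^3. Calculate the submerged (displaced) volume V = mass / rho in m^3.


Formula: V = mass / rho
Step 1 — convert tonnes to kg: 10111 t * 1000 = 10111000 kg
Step 2 — V = 10111000 / 1023.4 ≈ 9879.8 m^3 (5 s.f.)

9879.8 m^3


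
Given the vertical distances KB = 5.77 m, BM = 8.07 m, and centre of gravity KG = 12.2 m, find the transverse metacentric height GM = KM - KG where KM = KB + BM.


Formula: GM = KB + BM - KG
Step 1 — KM = KB + BM = 5.77 + 8.07 = 13.84 m
Step 2 — GM = KM - KG = 13.84 - 12.2 = 1.64 m

1.64 m


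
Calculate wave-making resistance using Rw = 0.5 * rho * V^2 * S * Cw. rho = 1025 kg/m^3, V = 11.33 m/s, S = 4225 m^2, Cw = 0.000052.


Formula: Rw = 0.5 * rho * V^2 * S * Cw
Step 1 — V^2 = 11.33^2 = 128.3689
Step 2 — 0.5 * rho * V^2 = 0.5 * 1025 * 128.3689 = 65789.06125
Step 3 — Rw = 65789.06125 * 4225 * 0.000052 ≈ 14454 N (5 s.f.)

14454 N


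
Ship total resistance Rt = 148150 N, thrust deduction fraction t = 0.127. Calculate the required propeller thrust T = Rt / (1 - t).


Formula: T = Rt / (1 - t)
Step 1 — (1 - t) = 1 - 0.127 = 0.873
Step 2 — T = 148150 / 0.873 ≈ 169700 N (5 s.f.)

169700 N


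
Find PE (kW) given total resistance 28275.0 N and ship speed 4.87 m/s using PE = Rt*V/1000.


Formula: PE = Rt * V / 1000 (kW)
Step 1 — PE (W) = 28275.0 * 4.87 = 137699.25 W
Step 2 — PE (kW) = 137699.25 / 1000 ≈ 137.70 kW (5 s.f.)

137.70 kW


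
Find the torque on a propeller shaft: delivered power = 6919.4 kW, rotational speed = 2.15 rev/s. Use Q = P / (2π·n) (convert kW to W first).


Formula: Q = P_W / (2 * pi * n)
Step 1 — P_W = 6919.4 kW * 1000 = 6919400.0 W
Step 2 — 2 * pi * n = 2 * pi * 2.15 = 13.508848
Step 3 — Q = 6919400.0 / 13.508848 ≈ 512210 N·m (5 s.f.)

512210 N·m


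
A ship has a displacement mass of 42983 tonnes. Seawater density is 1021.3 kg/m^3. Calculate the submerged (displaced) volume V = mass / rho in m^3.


Formula: V = mass / rho
Step 1 — convert tonnes to kg: 42983 t * 1000 = 42983000 kg
Step 2 — V = 42983000 / 1021.3 ≈ 42087 m^3 (5 s.f.)

42087 m^3


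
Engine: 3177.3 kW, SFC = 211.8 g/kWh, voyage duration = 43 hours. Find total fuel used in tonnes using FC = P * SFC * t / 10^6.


Formula: FC (tonnes) = P * SFC * t / 1,000,000
Step 1 — P * SFC * t = 3177.3 * 211.8 * 43 = 28936942.02 g
Step 2 — FC (tonnes) = 28936942.02 / 1,000,000 ≈ 28.937 tonnes (5 s.f.)

28.937 tonnes


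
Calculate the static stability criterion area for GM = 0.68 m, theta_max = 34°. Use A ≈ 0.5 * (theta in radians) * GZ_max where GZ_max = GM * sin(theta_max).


Formula: GZ_max = GM * sin(theta); Area = 0.5 * theta_rad * GZ_max
Step 1 — GZ_max = 0.68 * sin(34°) = 0.68 * 0.559193 = 0.380251 m
Step 2 — theta_rad = 34 * pi/180 = 0.593412 rad
Step 3 — Area = 0.5 * 0.593412 * 0.380251 ≈ 0.11282 m·rad (5 s.f.)

0.11282 m·rad


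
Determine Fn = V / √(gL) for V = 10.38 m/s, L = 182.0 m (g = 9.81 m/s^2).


Formula: Fn = V / sqrt(g * L)
Step 1 — g * L = 9.81 * 182.0 = 1785.42
Step 2 — sqrt(g * L) = sqrt(1785.42) = 42.254231
Step 3 — Fn = 10.38 / 42.254231 ≈ 0.24566 (5 s.f.)

0.24566


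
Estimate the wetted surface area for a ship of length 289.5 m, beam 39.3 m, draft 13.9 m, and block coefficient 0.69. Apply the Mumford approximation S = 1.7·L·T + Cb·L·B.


Formula: S = 1.7*L*T + V/T with V = Cb*L*B*T, i.e. S = L * (1.7*T + Cb*B)
Step 1 — 1.7*T = 1.7 * 13.9 = 23.63 m
Step 2 — Cb*B = 0.69 * 39.3 = 27.117 m
Step 3 — 1.7*T + Cb*B = 23.63 + 27.117 = 50.747 m
Step 4 — S = 289.5 * 50.747 ≈ 14691 m^2 (5 s.f.)

14691 m^2


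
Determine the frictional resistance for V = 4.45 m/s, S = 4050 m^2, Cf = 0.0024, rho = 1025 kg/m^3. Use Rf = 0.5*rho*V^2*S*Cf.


Formula: Rf = 0.5 * rho * V^2 * S * Cf
Step 1 — V^2 = 4.45^2 = 19.8025
Step 2 — 0.5 * rho * V^2 = 0.5 * 1025 * 19.8025 = 10148.78125
Step 3 — Rf = 10148.78125 * 4050 * 0.0024 ≈ 98646 N (5 s.f.)

98646 N


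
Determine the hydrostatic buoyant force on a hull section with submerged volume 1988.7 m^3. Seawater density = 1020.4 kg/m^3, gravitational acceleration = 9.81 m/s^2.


Formula: Fb = rho * g * V
Substituting: Fb = 1020.4 * 9.81 * 1988.7
Intermediate: 1020.4 * 9.81 = 10010.124
Result: Fb = 10010.124 * 1988.7 ≈ 19907000 N (5 s.f.)

19907000 N


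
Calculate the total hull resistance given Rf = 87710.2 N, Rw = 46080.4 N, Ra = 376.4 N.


Formula: Rt = Rf + Rw + Ra
Substituting: Rt = 87710.2 + 46080.4 + 376.4
Result: Rt = 134167.0 N

134167.0 N


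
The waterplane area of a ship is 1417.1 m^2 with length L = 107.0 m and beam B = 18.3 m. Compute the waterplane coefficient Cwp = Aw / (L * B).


Formula: Cwp = Aw / (L * B)
Step 1 — L * B = 107.0 * 18.3 = 1958.1 m^2
Step 2 — Cwp = 1417.1 / 1958.1 ≈ 0.72371 (5 s.f.)

0.72371


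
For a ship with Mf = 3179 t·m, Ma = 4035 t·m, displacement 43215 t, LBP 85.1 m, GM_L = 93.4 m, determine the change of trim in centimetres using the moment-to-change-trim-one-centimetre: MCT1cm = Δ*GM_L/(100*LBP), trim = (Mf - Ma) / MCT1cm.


Formula: net trimming moment = Mf - Ma; MCT1cm = Δ*GM_L/(100*LBP); trim = net moment / MCT1cm
Step 1 — net trimming moment = 3179 - 4035 = -856 t·m
Step 2 — MCT1cm = 43215 * 93.4 / (100 * 85.1) = 474.2986 t·m/cm
Step 3 — trim = -856 / 474.2986 ≈ -1.8048 cm (5 s.f.)

-1.8048 cm


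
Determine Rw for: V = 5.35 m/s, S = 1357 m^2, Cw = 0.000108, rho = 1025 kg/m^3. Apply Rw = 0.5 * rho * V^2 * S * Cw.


Formula: Rw = 0.5 * rho * V^2 * S * Cw
Step 1 — V^2 = 5.35^2 = 28.6225
Step 2 — 0.5 * rho * V^2 = 0.5 * 1025 * 28.6225 = 14669.03125
Step 3 — Rw = 14669.03125 * 1357 * 0.000108 ≈ 2149.8 N (5 s.f.)

2149.8 N


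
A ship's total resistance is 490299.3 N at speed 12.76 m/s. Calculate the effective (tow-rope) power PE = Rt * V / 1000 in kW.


Formula: PE = Rt * V / 1000 (kW)
Step 1 — PE (W) = 490299.3 * 12.76 = 6256219.068 W
Step 2 — PE (kW) = 6256219.068 / 1000 ≈ 6256.2 kW (5 s.f.)

6256.2 kW


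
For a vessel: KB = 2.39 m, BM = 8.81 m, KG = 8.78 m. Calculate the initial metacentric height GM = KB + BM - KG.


Formula: GM = KB + BM - KG
Step 1 — KM = KB + BM = 2.39 + 8.81 = 11.2 m
Step 2 — GM = KM - KG = 11.2 - 8.78 = 2.42 m

2.42 m


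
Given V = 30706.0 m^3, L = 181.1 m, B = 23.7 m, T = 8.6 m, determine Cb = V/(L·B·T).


Formula: Cb = V / (L * B * T)
Step 1 — L * B * T = 181.1 * 23.7 * 8.6 = 36911.802 m^3
Step 2 — Cb = 30706.0 / 36911.802 ≈ 0.83187 (5 s.f.)

0.83187


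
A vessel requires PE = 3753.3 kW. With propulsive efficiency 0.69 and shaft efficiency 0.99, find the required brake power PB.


Formula: PB = PE / (eta_D * eta_S)
Step 1 — combined efficiency = eta_D * eta_S = 0.69 * 0.99 = 0.6831
Step 2 — PB = 3753.3 / 0.6831 ≈ 5494.5 kW (5 s.f.)

5494.5 kW


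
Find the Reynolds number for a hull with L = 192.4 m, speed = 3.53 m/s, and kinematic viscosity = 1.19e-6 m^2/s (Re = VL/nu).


Formula: Re = V * L / nu
Step 1 — V * L = 3.53 * 192.4 = 679.172 m^2/s
Step 2 — Re = 679.172 / 1.19e-6 = 5.71e+08

5.71e+08


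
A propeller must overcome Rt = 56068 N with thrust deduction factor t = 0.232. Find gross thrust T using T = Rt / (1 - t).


Formula: T = Rt / (1 - t)
Step 1 — (1 - t) = 1 - 0.232 = 0.768
Step 2 — T = 56068 / 0.768 ≈ 73005 N (5 s.f.)

73005 N


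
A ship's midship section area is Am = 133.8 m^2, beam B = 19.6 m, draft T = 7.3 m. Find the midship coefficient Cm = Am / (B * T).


Formula: Cm = Am / (B * T)
Step 1 — B * T = 19.6 * 7.3 = 143.08 m^2
Step 2 — Cm = 133.8 / 143.08 ≈ 0.93514 (5 s.f.)

0.93514


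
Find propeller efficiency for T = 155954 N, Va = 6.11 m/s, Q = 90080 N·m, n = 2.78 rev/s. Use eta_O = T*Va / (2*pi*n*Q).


Formula: eta = T * Va / (2 * pi * n * Q)
Step 1 — numerator = T * Va = 155954 * 6.11 = 952878.94
Step 2 — 2 * pi * n = 2 * pi * 2.78 = 17.467255
Step 3 — denominator = 17.467255 * 90080 = 1573450.33
Step 4 — eta = 952878.94 / 1573450.33 ≈ 0.60560 (5 s.f.)

0.60560


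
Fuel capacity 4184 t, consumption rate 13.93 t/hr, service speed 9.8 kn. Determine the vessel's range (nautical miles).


Formula: endurance = fuel / rate; range = endurance * speed
Step 1 — endurance = 4184 / 13.93 = 300.3589 hours
Step 2 — range = 300.3589 * 9.8 ≈ 2943.5 nautical miles (5 s.f.)

2943.5 NM


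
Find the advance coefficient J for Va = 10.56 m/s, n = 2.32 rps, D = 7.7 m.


Formula: J = Va / (n * D)
Step 1 — n * D = 2.32 * 7.7 = 17.864
Step 2 — J = 10.56 / 17.864 ≈ 0.59113 (5 s.f.)

0.59113


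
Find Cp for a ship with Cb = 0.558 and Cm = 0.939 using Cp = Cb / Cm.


Formula: Cp = Cb / Cm
Substituting: Cp = 0.558 / 0.939
Result: Cp ≈ 0.59425 (5 s.f.)

0.59425


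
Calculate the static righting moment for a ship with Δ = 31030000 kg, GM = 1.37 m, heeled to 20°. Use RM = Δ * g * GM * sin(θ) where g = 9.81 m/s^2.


Formula: GZ = GM * sin(theta); RM = disp * g * GZ
Step 1 — GZ = 1.37 * sin(20°) = 1.37 * 0.34202 = 0.468567 m
Step 2 — RM = 31030000 * 9.81 * 0.468567 ≈ 142630000 N·m (5 s.f.)

142630000 N·m


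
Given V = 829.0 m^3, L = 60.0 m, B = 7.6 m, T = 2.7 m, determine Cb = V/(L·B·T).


Formula: Cb = V / (L * B * T)
Step 1 — L * B * T = 60.0 * 7.6 * 2.7 = 1231.2 m^3
Step 2 — Cb = 829.0 / 1231.2 ≈ 0.67333 (5 s.f.)

0.67333


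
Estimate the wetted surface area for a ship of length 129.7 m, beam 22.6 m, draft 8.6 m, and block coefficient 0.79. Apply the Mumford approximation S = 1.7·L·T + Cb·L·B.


Formula: S = 1.7*L*T + V/T with V = Cb*L*B*T, i.e. S = L * (1.7*T + Cb*B)
Step 1 — 1.7*T = 1.7 * 8.6 = 14.62 m
Step 2 — Cb*B = 0.79 * 22.6 = 17.854 m
Step 3 — 1.7*T + Cb*B = 14.62 + 17.854 = 32.474 m
Step 4 — S = 129.7 * 32.474 ≈ 4211.9 m^2 (5 s.f.)

4211.9 m^2


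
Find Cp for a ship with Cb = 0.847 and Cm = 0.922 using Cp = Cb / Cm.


Formula: Cp = Cb / Cm
Substituting: Cp = 0.847 / 0.922
Result: Cp ≈ 0.91866 (5 s.f.)

0.91866


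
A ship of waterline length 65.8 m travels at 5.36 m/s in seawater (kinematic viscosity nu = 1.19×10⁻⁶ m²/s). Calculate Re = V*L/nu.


Formula: Re = V * L / nu
Step 1 — V * L = 5.36 * 65.8 = 352.688 m^2/s
Step 2 — Re = 352.688 / 1.19e-6 = 2.96e+08

2.96e+08


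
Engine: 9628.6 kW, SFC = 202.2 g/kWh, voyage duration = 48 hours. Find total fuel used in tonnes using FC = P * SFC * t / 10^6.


Formula: FC (tonnes) = P * SFC * t / 1,000,000
Step 1 — P * SFC * t = 9628.6 * 202.2 * 48 = 93451340.16 g
Step 2 — FC (tonnes) = 93451340.16 / 1,000,000 ≈ 93.451 tonnes (5 s.f.)

93.451 tonnes
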